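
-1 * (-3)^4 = -81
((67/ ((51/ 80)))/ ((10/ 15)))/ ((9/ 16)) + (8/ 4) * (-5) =41350/ 153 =270.26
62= 62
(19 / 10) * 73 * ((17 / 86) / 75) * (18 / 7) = 70737 / 75250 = 0.94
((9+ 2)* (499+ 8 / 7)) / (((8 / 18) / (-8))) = -693198 / 7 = -99028.29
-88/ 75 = -1.17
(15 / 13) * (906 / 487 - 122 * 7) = -6224880 / 6331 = -983.24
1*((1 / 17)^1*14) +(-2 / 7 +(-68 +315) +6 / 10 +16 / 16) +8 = 152997 / 595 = 257.14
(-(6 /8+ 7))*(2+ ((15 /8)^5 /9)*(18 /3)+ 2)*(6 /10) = -29635473 /327680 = -90.44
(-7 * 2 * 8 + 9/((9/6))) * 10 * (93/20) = -4929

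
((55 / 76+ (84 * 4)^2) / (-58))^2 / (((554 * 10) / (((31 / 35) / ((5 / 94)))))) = 107262870153341057 / 9418917424000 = 11388.03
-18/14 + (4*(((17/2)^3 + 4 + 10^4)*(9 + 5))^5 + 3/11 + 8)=5723609932392127069190734234603/19712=290361705174113589143198800.00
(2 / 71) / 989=2 / 70219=0.00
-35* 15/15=-35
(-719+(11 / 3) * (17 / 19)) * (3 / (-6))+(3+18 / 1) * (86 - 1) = 122143 / 57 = 2142.86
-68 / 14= -34 / 7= -4.86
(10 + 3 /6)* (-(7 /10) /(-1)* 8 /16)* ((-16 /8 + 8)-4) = 7.35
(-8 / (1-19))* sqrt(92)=8* sqrt(23) / 9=4.26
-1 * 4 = -4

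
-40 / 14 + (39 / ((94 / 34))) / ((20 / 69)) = 301429 / 6580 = 45.81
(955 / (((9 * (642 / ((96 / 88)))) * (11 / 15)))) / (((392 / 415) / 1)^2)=822374375 / 2984231712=0.28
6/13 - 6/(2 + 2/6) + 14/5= 314/455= 0.69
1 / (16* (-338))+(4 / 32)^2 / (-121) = -411 / 1308736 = -0.00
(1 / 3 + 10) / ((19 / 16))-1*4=268 / 57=4.70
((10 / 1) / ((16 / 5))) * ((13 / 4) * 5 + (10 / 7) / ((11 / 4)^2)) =1392375 / 27104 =51.37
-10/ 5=-2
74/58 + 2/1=95/29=3.28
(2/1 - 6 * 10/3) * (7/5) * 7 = -882/5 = -176.40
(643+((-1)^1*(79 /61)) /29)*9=10236492 /1769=5786.60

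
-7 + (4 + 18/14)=-12/7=-1.71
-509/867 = -0.59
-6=-6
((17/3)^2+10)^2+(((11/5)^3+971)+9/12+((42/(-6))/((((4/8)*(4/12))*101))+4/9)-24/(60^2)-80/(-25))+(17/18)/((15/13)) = 11288896999/4090500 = 2759.78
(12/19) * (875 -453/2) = 7782/19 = 409.58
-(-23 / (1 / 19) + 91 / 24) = 10397 / 24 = 433.21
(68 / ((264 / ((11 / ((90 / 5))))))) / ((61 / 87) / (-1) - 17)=-493 / 55440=-0.01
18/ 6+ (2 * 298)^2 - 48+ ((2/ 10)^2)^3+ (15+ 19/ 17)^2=355430.78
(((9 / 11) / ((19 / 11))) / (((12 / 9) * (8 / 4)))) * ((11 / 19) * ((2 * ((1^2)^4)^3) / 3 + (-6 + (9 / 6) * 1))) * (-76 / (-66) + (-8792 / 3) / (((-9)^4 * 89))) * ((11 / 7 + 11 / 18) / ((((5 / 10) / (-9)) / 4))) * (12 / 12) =69867815875 / 983725722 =71.02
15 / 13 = 1.15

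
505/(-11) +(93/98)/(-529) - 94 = -79785861/570262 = -139.91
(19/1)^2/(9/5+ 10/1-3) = 1805/44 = 41.02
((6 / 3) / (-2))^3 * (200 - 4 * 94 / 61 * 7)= -9568 / 61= -156.85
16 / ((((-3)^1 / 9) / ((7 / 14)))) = -24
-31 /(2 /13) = -403 /2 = -201.50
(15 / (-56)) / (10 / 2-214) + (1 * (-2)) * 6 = -140433 / 11704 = -12.00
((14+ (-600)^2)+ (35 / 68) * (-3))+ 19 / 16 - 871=97686799 / 272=359142.64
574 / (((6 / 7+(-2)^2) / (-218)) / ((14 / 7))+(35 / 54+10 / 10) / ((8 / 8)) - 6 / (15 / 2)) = 29562435 / 43108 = 685.78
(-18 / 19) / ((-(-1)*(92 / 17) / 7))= -1071 / 874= -1.23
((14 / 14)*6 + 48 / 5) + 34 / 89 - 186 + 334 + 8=171.98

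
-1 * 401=-401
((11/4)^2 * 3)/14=363/224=1.62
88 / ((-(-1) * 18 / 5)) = 220 / 9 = 24.44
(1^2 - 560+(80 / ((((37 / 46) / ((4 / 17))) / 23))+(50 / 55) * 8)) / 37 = -0.36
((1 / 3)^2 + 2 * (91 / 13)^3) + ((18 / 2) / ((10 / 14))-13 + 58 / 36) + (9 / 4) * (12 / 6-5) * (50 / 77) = 2366384 / 3465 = 682.94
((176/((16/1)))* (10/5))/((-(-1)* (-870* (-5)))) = 11/2175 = 0.01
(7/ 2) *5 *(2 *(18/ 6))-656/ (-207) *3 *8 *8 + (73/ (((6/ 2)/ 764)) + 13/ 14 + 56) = 6234261/ 322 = 19361.06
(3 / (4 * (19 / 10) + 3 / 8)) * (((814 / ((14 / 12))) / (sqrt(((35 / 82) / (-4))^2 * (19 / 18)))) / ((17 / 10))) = 1408.27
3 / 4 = 0.75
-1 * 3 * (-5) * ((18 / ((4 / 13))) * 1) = 1755 / 2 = 877.50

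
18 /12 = 1.50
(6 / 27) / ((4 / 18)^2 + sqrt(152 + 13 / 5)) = -360 / 5071573 + 1458* sqrt(3865) / 5071573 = 0.02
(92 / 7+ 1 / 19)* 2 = 3510 / 133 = 26.39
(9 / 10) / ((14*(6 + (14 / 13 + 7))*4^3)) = 0.00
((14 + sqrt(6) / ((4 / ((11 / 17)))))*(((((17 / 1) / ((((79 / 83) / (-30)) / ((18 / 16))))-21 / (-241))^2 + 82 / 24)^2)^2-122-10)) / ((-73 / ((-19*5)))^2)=158438815009392602118764899018307097022075134070290279287016892738475*sqrt(6) / 33210288883261996007471095009850615408328179712 + 100824700460522564984668572102559061741320539862911995909919840833575 / 244193300612220558878463933895960407414177792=424574852824054567076398.20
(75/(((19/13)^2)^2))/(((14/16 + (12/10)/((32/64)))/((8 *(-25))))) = -17136600000/17072051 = -1003.78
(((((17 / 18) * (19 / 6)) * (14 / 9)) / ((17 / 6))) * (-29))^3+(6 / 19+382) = -1086330424643 / 10097379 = -107585.39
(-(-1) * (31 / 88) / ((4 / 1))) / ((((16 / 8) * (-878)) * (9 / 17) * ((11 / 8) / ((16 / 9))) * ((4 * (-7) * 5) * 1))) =527 / 602369460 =0.00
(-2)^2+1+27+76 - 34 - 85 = -11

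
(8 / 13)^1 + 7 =99 / 13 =7.62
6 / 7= 0.86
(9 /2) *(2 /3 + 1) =15 /2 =7.50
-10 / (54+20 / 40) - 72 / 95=-9748 / 10355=-0.94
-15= -15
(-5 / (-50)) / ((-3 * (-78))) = 1 / 2340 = 0.00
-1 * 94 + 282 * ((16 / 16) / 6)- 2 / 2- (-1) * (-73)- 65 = -186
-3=-3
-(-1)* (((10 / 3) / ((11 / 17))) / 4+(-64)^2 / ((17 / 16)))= 4326821 / 1122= 3856.35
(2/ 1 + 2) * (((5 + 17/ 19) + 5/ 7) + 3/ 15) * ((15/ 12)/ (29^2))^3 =7075/ 79111501693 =0.00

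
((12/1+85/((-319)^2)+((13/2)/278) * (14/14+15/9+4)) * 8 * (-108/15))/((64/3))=-2321378793/70723895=-32.82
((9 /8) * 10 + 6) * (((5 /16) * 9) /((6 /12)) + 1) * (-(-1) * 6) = 10971 /16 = 685.69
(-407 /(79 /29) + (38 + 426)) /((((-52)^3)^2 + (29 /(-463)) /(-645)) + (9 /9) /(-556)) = 4126618464180 /259335905851065184991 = 0.00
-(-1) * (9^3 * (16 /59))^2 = 136048896 /3481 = 39083.28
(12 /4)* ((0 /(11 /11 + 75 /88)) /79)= 0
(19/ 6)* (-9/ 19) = -3/ 2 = -1.50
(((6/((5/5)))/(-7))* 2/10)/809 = -6/28315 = -0.00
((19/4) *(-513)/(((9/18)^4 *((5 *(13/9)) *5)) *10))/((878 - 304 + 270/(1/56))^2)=-243/554349250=-0.00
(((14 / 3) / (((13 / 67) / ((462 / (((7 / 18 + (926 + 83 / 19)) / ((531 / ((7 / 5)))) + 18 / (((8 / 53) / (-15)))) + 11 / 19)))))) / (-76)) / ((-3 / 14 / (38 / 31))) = -612098015760 / 1306887865387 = -0.47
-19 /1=-19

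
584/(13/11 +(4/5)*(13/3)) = 96360/767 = 125.63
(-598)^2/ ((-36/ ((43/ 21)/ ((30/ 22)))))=-42286673/ 2835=-14915.93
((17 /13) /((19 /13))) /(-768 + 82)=-17 /13034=-0.00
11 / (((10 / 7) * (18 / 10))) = 77 / 18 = 4.28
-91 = -91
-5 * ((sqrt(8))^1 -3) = 15 -10 * sqrt(2) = 0.86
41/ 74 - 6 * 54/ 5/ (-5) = 25001/ 1850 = 13.51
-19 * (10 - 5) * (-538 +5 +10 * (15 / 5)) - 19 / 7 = 334476 / 7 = 47782.29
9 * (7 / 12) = 21 / 4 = 5.25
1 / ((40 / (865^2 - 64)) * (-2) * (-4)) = 748161 / 320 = 2338.00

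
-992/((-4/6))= 1488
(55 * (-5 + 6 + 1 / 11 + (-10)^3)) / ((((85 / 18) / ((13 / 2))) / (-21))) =1588089.18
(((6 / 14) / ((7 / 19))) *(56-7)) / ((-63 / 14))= -12.67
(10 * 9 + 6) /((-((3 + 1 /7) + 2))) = -56 /3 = -18.67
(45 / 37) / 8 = 45 / 296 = 0.15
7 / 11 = 0.64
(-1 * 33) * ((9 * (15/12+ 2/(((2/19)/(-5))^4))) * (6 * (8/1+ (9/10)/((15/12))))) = -1582080844113/10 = -158208084411.30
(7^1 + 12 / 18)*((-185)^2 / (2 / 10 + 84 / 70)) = 3935875 / 21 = 187422.62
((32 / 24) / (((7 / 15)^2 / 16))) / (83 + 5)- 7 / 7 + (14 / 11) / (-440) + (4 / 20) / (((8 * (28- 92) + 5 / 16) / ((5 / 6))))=320235557 / 2912443380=0.11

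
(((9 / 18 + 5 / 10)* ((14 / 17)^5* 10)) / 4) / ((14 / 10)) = 960400 / 1419857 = 0.68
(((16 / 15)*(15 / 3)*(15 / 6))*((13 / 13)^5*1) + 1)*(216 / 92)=774 / 23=33.65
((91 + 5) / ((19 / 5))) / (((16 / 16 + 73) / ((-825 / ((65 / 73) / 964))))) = -2786731200 / 9139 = -304927.37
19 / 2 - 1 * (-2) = 23 / 2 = 11.50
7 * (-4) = -28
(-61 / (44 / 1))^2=3721 / 1936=1.92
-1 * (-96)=96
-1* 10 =-10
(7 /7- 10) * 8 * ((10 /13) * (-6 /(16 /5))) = 1350 /13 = 103.85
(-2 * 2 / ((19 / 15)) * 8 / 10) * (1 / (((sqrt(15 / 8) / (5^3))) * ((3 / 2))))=-1600 * sqrt(30) / 57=-153.75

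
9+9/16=153/16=9.56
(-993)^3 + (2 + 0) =-979146655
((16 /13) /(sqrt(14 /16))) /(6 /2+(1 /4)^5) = 32768 * sqrt(14) /279643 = 0.44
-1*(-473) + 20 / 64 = 7573 / 16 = 473.31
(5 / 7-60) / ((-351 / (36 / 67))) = 1660 / 18291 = 0.09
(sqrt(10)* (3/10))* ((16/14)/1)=12* sqrt(10)/35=1.08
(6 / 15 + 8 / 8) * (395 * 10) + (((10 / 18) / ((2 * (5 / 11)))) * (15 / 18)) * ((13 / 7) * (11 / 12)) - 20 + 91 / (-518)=1849740677 / 335664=5510.69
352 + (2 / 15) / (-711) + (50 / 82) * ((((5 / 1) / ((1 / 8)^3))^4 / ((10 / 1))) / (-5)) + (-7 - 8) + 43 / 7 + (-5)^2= -523776499144.05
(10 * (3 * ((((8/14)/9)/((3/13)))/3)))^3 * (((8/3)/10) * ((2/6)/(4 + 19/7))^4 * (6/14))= 0.00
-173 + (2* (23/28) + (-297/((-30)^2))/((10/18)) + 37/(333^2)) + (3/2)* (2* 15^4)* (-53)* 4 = -337737479928013/10489500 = -32197671.95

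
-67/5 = -13.40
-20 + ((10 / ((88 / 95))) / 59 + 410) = 1012915 / 2596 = 390.18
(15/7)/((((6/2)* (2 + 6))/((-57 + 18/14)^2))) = 190125/686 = 277.15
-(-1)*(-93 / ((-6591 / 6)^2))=-372 / 4826809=-0.00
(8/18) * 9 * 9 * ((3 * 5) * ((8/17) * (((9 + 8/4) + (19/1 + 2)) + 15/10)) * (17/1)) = 144720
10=10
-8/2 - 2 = -6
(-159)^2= 25281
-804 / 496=-201 / 124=-1.62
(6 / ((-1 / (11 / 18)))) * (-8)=88 / 3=29.33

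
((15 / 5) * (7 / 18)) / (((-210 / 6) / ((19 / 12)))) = -19 / 360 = -0.05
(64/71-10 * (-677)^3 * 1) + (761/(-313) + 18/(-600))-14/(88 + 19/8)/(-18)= 44869321140645197317/14460506100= 3102887328.45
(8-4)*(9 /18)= 2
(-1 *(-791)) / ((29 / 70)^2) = 3875900 / 841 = 4608.68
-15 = -15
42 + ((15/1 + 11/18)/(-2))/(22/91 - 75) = 10311707/244908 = 42.10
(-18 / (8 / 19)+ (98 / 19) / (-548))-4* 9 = -820043 / 10412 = -78.76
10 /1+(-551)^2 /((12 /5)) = 1518125 /12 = 126510.42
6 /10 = 3 /5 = 0.60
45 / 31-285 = -8790 / 31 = -283.55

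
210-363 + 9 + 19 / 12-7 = -1793 / 12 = -149.42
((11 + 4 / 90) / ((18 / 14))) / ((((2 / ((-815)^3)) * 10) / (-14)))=527333408455 / 162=3255144496.64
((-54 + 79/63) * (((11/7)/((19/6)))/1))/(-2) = 36553/2793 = 13.09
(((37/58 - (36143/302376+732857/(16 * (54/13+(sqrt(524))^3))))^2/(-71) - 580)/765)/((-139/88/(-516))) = -1211820696762866030419182566123678273251/4890999654950131981395715403840436000+19777347568150164803563355603 * sqrt(131)/9482028099994280206936597990500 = -247.74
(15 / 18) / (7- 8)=-5 / 6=-0.83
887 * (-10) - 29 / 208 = -1844989 / 208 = -8870.14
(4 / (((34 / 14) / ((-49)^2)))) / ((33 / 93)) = 2084068 / 187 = 11144.75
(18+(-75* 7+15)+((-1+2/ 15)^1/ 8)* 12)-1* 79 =-5723/ 10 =-572.30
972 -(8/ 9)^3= 708076/ 729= 971.30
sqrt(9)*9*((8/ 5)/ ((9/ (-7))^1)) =-168/ 5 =-33.60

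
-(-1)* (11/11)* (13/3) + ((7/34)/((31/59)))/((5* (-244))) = 16715201/3857640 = 4.33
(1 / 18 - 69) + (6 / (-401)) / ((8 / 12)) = -68.97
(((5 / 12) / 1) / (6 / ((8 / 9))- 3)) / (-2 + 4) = 1 / 18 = 0.06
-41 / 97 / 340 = -41 / 32980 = -0.00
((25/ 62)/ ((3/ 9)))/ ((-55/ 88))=-60/ 31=-1.94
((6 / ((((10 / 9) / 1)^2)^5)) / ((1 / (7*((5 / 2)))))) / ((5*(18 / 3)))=24407490807 / 20000000000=1.22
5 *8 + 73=113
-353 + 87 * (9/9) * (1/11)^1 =-3796/11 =-345.09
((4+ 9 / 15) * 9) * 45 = 1863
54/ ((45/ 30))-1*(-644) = 680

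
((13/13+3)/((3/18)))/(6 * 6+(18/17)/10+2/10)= 1020/1543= 0.66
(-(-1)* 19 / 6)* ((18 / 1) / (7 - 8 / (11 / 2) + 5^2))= 209 / 112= 1.87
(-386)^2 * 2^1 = 297992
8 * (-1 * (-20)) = 160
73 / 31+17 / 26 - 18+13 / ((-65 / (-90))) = 2425 / 806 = 3.01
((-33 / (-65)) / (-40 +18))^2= 9 / 16900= 0.00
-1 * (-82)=82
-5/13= -0.38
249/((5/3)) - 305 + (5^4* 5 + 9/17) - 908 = 175264/85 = 2061.93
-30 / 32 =-15 / 16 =-0.94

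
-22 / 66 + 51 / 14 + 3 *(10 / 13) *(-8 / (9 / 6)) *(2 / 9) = 941 / 1638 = 0.57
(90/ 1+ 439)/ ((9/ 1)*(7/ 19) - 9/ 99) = 110561/ 674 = 164.04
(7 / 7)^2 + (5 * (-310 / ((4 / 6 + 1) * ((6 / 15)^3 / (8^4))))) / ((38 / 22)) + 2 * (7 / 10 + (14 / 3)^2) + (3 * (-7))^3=-29470278863 / 855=-34468162.41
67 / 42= 1.60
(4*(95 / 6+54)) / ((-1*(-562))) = 419 / 843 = 0.50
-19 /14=-1.36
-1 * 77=-77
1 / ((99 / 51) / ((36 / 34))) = 6 / 11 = 0.55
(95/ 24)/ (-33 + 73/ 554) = -26315/ 218508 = -0.12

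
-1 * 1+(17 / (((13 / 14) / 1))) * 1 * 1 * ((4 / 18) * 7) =3215 / 117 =27.48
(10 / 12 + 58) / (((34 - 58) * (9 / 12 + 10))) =-353 / 1548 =-0.23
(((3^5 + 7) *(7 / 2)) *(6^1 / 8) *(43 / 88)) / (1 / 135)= 15238125 / 352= 43290.13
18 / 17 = 1.06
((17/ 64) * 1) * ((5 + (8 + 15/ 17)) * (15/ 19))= 885/ 304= 2.91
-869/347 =-2.50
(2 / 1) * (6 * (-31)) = -372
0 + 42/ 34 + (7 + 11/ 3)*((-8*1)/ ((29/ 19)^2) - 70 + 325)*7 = 805700119/ 42891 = 18784.83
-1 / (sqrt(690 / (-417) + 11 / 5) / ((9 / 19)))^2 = -56295 / 136819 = -0.41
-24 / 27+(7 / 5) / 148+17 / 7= 72221 / 46620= 1.55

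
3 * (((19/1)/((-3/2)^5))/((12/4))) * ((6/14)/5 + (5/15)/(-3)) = 4864/76545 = 0.06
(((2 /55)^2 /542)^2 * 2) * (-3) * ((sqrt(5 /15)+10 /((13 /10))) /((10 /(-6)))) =24 * sqrt(3) /3360155253125+288 /1747280731625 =0.00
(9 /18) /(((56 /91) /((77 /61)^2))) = 77077 /59536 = 1.29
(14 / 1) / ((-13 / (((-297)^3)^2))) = -9608746404786606 / 13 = -739134338829738.92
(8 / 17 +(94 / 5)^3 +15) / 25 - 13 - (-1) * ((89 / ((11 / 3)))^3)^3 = 366353458159759777995615373 / 125265971084375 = 2924604782834.41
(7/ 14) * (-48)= -24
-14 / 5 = -2.80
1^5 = 1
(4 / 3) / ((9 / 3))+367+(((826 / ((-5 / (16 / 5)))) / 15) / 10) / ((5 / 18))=9977543 / 28125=354.76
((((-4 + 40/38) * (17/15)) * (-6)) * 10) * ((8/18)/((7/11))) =23936/171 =139.98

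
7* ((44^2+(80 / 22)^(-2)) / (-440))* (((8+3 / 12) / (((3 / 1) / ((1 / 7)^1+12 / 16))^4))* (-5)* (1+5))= 48401890625 / 809238528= 59.81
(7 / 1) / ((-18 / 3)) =-7 / 6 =-1.17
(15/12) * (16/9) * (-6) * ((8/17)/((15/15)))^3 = -20480/14739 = -1.39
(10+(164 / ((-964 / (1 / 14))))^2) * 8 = 227680882 / 2845969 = 80.00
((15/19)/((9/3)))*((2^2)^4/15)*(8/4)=512/57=8.98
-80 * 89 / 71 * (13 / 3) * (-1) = 92560 / 213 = 434.55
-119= -119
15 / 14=1.07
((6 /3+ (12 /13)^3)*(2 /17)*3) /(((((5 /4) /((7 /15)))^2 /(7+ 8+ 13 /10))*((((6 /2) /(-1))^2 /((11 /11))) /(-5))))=-782342624 /630264375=-1.24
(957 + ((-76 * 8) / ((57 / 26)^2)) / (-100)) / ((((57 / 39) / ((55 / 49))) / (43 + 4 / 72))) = 90800762195 / 2865618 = 31686.28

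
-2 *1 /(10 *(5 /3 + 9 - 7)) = -0.05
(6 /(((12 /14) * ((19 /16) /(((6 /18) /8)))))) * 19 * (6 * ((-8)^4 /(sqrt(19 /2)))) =114688 * sqrt(38) /19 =37209.70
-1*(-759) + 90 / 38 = 14466 / 19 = 761.37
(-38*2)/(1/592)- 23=-45015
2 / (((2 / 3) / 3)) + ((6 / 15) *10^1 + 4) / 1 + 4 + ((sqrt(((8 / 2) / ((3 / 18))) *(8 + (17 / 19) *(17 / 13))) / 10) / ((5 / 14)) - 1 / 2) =42 *sqrt(372970) / 6175 + 41 / 2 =24.65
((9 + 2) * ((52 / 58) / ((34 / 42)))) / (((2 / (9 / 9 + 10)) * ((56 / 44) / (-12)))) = -311454 / 493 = -631.75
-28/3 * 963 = -8988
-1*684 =-684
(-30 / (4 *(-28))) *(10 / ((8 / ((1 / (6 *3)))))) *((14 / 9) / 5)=5 / 864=0.01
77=77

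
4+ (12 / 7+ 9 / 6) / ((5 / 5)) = 7.21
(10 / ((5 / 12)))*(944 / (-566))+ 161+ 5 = 35650 / 283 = 125.97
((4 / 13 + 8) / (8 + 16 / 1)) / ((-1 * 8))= -9 / 208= -0.04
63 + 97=160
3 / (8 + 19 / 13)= 13 / 41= 0.32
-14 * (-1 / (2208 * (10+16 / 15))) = 35 / 61088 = 0.00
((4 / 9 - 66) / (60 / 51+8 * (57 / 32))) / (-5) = 8024 / 9441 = 0.85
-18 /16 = -9 /8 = -1.12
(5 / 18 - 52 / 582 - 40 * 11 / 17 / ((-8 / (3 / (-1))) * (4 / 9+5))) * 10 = -15.94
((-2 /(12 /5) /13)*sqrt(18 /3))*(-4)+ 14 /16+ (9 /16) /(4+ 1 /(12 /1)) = 10*sqrt(6) /39+ 397 /392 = 1.64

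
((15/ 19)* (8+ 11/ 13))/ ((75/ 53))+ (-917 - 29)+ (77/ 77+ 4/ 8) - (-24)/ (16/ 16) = -452289/ 494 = -915.56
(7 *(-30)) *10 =-2100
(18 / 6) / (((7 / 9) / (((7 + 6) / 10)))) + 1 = 421 / 70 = 6.01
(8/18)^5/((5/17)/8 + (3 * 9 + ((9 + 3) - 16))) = 139264/185000517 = 0.00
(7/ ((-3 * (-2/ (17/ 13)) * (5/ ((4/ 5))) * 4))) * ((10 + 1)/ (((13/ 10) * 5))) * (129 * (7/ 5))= 394009/ 21125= 18.65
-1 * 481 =-481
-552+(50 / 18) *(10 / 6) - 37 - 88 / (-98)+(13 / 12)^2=-12326101 / 21168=-582.30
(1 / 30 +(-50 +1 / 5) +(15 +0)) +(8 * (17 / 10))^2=22529 / 150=150.19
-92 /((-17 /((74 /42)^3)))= 4660076 /157437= 29.60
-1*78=-78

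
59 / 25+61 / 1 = 1584 / 25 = 63.36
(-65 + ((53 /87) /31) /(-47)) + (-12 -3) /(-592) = -4875816311 /75041328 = -64.98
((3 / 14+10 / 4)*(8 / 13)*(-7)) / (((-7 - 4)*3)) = 0.35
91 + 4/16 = 91.25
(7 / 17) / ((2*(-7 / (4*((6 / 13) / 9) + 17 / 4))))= -695 / 5304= -0.13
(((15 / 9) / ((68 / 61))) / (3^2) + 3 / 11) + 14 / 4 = 3.94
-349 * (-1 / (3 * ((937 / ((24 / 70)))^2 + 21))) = 16752 / 1075515049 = 0.00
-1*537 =-537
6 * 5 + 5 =35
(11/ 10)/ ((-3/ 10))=-11/ 3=-3.67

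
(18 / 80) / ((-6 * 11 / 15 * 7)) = -0.01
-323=-323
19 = 19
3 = 3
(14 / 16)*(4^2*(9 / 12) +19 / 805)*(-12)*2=-29037 / 115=-252.50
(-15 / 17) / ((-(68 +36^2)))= 15 / 23188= 0.00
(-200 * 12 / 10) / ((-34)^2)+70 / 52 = 8555 / 7514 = 1.14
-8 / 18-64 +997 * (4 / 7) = 31832 / 63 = 505.27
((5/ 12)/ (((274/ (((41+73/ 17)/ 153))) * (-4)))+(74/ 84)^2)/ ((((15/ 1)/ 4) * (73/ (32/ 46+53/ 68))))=500111059351/ 119610101414160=0.00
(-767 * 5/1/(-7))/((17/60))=230100/119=1933.61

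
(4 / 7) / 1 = 4 / 7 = 0.57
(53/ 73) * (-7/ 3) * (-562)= 208502/ 219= 952.06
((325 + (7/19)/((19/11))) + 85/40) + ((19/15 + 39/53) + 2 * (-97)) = 310737091/2295960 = 135.34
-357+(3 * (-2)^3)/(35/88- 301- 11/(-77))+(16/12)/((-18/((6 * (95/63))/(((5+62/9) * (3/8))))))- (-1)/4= -5342220819295/14971734036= -356.82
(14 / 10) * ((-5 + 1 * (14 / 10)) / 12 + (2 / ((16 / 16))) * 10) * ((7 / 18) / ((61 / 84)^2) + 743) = 3816309413 / 186050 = 20512.28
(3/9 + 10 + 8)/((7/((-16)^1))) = -880/21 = -41.90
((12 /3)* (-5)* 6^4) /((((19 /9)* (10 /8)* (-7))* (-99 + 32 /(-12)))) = -559872 /40565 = -13.80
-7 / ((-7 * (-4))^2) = -0.01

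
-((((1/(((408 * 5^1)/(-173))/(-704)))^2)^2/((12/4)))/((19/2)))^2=-11542242474984173806838783414370304/58085957777044081640625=-198709686759.19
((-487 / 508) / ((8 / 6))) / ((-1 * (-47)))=-1461 / 95504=-0.02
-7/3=-2.33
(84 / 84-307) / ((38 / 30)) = -4590 / 19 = -241.58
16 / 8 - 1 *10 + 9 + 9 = 10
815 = 815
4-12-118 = -126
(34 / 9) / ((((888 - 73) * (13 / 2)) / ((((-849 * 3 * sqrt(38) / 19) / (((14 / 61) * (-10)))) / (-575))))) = -293471 * sqrt(38) / 4051263125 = -0.00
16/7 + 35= 261/7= 37.29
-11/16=-0.69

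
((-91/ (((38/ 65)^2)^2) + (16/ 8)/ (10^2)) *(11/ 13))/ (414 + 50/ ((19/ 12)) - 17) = -446700422377/ 290434752400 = -1.54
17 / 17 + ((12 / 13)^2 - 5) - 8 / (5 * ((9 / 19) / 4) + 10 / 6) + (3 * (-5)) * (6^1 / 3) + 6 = -2671076 / 87035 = -30.69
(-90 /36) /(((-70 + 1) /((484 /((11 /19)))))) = 2090 /69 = 30.29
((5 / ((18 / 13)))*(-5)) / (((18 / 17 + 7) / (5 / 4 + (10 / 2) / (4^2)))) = -138125 / 39456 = -3.50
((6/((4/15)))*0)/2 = 0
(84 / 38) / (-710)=-21 / 6745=-0.00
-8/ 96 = -0.08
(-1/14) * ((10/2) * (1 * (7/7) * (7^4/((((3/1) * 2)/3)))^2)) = -4117715/8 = -514714.38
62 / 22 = 31 / 11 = 2.82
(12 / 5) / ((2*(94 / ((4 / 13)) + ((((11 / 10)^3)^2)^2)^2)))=0.00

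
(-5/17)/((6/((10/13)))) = -25/663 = -0.04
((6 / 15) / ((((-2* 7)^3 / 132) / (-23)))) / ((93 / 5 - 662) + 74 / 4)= -506 / 714469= -0.00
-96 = -96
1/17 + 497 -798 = -300.94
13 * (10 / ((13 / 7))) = 70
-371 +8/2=-367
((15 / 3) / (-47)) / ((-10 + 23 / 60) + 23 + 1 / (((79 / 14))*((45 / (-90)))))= -23700 / 2902579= -0.01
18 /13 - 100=-1282 /13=-98.62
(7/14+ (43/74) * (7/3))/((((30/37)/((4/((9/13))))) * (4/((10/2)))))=1339/81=16.53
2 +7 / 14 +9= 23 / 2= 11.50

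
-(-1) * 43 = 43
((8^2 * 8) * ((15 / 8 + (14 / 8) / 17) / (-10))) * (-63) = 542304 / 85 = 6380.05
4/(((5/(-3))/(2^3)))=-96/5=-19.20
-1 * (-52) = 52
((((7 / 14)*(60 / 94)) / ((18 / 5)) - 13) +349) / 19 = 94777 / 5358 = 17.69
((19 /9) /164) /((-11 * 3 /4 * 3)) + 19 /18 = 77083 /73062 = 1.06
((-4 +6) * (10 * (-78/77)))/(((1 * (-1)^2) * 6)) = -260/77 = -3.38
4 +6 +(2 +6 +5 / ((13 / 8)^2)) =3362 / 169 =19.89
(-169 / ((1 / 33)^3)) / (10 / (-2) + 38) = -184041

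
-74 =-74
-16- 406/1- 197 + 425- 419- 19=-632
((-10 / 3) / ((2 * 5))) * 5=-1.67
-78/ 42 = -13/ 7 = -1.86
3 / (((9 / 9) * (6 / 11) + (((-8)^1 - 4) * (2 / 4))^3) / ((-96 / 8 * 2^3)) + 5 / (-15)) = 1584 / 1009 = 1.57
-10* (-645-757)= 14020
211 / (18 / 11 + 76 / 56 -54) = -32494 / 7855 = -4.14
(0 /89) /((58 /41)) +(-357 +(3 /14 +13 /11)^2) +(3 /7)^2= -8416031 /23716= -354.87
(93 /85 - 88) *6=-44322 /85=-521.44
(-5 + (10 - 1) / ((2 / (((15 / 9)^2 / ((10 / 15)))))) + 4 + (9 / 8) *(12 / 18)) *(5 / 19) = 4.87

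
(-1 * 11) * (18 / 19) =-198 / 19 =-10.42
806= 806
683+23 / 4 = 2755 / 4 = 688.75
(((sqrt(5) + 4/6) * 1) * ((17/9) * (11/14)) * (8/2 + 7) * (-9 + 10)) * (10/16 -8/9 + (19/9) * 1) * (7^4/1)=93838283/1944 + 93838283 * sqrt(5)/1296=210175.64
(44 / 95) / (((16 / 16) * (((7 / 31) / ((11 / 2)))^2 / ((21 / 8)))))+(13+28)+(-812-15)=-344247 / 5320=-64.71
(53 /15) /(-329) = -53 /4935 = -0.01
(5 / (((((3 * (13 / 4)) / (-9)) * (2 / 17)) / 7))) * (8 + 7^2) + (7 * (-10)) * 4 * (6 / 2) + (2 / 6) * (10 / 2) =-643165 / 39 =-16491.41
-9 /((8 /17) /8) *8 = -1224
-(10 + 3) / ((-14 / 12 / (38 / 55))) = 2964 / 385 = 7.70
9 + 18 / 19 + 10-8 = 227 / 19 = 11.95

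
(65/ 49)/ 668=0.00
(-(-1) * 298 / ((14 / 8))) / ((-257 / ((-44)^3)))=101539328 / 1799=56442.09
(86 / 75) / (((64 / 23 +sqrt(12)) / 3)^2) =178177251 / 15848450-50225376 *sqrt(3) / 7924225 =0.26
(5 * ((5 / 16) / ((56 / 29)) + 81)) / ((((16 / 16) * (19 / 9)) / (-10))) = -16362225 / 8512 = -1922.25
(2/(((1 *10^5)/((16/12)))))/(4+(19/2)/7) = 7/1406250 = 0.00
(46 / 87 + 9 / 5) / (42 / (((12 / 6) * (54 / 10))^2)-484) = -164106 / 34082105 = -0.00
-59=-59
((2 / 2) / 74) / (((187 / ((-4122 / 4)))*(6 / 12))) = -0.15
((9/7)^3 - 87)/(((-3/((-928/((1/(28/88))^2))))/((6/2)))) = -6753984/847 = -7974.01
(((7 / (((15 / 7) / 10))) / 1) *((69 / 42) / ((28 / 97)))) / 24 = 2231 / 288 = 7.75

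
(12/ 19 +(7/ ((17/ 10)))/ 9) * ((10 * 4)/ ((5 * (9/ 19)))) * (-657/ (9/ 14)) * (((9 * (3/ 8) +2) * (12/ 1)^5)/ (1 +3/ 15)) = -356180572160/ 17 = -20951798362.35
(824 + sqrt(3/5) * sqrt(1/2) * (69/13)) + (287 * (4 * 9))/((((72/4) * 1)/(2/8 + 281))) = 69 * sqrt(30)/130 + 324523/2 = 162264.41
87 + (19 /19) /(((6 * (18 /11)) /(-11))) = 9275 /108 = 85.88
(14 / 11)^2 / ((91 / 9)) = 252 / 1573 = 0.16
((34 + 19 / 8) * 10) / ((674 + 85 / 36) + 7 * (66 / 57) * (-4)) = 0.56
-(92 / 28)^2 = -529 / 49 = -10.80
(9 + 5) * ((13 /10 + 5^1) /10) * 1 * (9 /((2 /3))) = 11907 /100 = 119.07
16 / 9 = 1.78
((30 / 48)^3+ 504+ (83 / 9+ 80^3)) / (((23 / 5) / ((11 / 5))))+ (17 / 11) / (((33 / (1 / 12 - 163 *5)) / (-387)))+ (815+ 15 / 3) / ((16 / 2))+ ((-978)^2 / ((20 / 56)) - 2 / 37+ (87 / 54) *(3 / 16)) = 633691075798853 / 215677440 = 2938142.61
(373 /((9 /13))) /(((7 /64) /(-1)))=-310336 /63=-4925.97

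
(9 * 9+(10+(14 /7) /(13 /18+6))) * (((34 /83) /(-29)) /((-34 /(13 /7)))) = 143611 /2038729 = 0.07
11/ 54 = 0.20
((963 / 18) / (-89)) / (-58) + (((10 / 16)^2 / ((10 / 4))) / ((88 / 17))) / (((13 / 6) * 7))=4085579 / 330698368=0.01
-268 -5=-273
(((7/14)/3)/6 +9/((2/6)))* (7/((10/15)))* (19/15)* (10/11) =129409/396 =326.79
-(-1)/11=1/11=0.09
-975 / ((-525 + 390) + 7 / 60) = 58500 / 8093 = 7.23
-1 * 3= -3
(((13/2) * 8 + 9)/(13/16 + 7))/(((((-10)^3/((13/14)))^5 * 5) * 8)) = -22648873/168070000000000000000000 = -0.00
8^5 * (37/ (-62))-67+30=-607355/ 31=-19592.10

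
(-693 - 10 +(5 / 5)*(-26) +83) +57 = -589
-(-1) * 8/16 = 1/2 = 0.50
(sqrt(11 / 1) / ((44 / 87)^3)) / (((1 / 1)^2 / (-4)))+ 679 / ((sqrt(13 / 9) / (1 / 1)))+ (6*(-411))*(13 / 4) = -16029 / 2 - 658503*sqrt(11) / 21296+ 2037*sqrt(13) / 13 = -7552.09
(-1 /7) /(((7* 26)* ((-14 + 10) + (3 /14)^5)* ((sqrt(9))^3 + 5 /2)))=10976 /1649857651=0.00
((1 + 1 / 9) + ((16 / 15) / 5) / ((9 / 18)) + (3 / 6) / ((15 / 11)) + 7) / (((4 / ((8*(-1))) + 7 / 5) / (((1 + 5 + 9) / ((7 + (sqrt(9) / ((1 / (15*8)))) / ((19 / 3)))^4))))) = 0.00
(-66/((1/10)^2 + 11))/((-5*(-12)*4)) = -55/2202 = -0.02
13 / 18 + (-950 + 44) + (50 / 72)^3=-42221015 / 46656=-904.94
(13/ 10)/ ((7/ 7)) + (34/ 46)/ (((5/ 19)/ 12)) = 8051/ 230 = 35.00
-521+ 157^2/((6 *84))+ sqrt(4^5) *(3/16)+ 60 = -204671/504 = -406.09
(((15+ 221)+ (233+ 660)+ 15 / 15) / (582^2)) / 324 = 565 / 54873288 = 0.00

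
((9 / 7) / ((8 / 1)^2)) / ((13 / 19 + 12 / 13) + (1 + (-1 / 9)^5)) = 131265927 / 17036234432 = 0.01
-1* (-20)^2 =-400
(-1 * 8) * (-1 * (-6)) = -48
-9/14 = -0.64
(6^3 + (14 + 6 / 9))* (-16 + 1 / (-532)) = -3691.10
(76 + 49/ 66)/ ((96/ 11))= 5065/ 576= 8.79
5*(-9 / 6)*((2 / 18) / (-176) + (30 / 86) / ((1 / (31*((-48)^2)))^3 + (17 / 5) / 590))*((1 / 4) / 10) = -12769280673763691530303 / 1125055098795502592256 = -11.35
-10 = -10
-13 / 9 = -1.44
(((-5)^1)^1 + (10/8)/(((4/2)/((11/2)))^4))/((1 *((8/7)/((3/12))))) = 14.54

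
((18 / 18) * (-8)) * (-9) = 72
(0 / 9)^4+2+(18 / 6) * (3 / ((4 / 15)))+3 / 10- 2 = 681 / 20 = 34.05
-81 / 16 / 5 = -81 / 80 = -1.01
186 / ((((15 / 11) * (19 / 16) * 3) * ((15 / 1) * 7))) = 10912 / 29925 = 0.36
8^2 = 64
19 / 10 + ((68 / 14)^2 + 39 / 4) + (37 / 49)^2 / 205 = 69390309 / 1968820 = 35.24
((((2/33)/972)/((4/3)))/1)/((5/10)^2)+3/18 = 446/2673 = 0.17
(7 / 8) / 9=7 / 72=0.10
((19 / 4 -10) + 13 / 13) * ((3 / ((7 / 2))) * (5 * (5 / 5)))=-255 / 14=-18.21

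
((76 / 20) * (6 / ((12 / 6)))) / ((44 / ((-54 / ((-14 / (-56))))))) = -3078 / 55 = -55.96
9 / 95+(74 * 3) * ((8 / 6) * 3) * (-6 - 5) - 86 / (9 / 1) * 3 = -2792023 / 285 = -9796.57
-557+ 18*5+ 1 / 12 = -5603 / 12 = -466.92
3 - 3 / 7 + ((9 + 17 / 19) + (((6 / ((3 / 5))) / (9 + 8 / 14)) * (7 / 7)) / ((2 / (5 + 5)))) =157636 / 8911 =17.69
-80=-80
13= 13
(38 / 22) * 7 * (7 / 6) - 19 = -4.89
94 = 94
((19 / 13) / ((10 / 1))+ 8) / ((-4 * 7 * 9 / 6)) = -353 / 1820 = -0.19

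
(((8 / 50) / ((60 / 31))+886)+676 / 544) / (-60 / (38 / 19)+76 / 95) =-45253591 / 1489200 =-30.39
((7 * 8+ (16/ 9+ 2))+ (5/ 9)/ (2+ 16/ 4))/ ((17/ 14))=22631/ 459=49.31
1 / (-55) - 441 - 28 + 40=-23596 / 55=-429.02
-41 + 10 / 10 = -40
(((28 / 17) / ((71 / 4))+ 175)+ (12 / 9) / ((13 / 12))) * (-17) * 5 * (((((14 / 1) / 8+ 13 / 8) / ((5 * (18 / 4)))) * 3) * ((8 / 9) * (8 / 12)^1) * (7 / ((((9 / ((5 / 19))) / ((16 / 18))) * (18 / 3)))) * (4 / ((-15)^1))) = 413159488 / 12784473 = 32.32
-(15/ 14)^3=-3375/ 2744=-1.23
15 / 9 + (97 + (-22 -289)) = -637 / 3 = -212.33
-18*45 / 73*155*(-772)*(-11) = -1066170600 / 73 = -14605076.71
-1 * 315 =-315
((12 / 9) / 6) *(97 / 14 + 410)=5837 / 63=92.65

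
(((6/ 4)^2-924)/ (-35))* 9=33183/ 140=237.02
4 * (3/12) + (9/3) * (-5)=-14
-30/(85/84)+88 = 992/17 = 58.35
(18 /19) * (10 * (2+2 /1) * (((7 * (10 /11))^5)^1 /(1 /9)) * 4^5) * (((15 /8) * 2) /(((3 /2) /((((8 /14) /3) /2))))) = 867758438.08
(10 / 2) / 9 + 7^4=21614 / 9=2401.56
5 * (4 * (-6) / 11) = -120 / 11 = -10.91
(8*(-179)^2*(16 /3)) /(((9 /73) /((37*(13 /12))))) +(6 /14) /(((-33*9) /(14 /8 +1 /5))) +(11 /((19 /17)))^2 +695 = 20014865374069289 /45031140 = 444467214.78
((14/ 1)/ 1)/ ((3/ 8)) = 37.33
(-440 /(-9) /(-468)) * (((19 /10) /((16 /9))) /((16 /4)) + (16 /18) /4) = -31009 /606528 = -0.05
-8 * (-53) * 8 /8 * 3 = 1272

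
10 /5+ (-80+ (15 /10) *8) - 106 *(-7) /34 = -44.18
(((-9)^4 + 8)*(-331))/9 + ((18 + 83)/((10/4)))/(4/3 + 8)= -152201003/630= -241588.89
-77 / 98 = -11 / 14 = -0.79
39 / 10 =3.90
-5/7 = -0.71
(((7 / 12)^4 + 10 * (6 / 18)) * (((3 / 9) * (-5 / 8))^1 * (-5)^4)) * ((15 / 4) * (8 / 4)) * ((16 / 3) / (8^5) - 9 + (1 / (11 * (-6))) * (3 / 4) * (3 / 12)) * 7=212265.01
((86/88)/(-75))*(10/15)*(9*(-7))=301/550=0.55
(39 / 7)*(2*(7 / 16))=39 / 8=4.88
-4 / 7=-0.57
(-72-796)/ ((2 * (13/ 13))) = -434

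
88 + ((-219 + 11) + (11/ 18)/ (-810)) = -1749611/ 14580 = -120.00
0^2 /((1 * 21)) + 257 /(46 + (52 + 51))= 257 /149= 1.72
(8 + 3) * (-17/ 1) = -187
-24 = -24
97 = 97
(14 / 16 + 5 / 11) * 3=351 / 88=3.99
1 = 1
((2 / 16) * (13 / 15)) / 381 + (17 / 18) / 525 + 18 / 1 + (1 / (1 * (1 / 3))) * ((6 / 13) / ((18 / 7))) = 1157074613 / 62407800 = 18.54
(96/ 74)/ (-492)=-4/ 1517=-0.00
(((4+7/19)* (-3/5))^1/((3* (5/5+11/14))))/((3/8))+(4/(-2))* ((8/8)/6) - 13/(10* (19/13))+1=-21767/14250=-1.53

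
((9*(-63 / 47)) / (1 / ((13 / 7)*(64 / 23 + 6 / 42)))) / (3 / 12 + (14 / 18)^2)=-160692012 / 2096059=-76.66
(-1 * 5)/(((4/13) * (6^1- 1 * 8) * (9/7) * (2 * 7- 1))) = 35/72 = 0.49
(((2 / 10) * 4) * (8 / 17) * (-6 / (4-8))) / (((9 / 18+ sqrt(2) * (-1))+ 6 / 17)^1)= -3264 * sqrt(2) / 7355-2784 / 7355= -1.01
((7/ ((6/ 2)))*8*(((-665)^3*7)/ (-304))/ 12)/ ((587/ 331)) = 251035654625/ 42264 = 5939704.11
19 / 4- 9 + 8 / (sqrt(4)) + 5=19 / 4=4.75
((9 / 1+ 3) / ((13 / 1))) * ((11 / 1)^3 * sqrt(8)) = 31944 * sqrt(2) / 13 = 3475.05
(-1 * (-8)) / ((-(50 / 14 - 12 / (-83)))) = -4648 / 2159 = -2.15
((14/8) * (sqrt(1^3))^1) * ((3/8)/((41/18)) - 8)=-8995/656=-13.71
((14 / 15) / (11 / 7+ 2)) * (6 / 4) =49 / 125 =0.39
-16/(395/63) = -1008/395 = -2.55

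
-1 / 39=-0.03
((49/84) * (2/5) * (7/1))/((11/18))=147/55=2.67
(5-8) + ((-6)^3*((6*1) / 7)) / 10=-753 / 35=-21.51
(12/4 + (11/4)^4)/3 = 15409/768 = 20.06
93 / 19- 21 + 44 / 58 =-8456 / 551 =-15.35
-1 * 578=-578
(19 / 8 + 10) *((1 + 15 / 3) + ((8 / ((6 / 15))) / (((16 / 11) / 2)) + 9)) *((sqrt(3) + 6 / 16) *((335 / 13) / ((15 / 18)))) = 5074245 / 832 + 1691415 *sqrt(3) / 104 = 34268.24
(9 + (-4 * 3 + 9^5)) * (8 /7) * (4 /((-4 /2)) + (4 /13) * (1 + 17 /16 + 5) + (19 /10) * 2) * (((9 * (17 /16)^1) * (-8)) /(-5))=717858558 /175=4102048.90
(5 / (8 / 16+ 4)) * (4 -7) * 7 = -70 / 3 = -23.33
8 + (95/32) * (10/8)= 1499/128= 11.71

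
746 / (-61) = -746 / 61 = -12.23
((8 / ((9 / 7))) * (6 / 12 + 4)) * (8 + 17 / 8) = 567 / 2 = 283.50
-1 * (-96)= 96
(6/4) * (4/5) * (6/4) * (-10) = -18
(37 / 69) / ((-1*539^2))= -37 / 20045949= -0.00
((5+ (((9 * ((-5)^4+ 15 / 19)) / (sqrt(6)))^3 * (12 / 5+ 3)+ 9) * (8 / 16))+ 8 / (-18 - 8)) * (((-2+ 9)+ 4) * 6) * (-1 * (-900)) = 7098300 / 13+ 5459096866859955000 * sqrt(6) / 6859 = 1949555588858203.37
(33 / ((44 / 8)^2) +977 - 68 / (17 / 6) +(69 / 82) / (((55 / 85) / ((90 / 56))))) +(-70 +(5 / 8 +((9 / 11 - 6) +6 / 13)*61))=98312705 / 164164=598.87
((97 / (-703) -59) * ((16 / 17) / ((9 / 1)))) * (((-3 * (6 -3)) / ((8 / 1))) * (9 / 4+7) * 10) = 207870 / 323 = 643.56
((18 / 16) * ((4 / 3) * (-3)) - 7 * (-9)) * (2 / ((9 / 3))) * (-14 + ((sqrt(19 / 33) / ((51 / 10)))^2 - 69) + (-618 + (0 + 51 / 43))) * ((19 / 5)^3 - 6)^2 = -1253069647150524008 / 19223015625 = -65185903.79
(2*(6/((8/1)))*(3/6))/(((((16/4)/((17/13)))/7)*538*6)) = 119/223808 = 0.00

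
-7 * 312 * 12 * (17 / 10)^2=-1893528 / 25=-75741.12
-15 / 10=-3 / 2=-1.50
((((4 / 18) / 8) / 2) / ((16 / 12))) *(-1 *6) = -1 / 16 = -0.06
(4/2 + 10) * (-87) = -1044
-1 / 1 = -1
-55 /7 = -7.86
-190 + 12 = -178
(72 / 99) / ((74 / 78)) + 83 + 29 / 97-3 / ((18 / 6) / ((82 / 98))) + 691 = 774.23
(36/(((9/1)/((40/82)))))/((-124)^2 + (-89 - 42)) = 16/125009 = 0.00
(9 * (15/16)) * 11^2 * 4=16335/4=4083.75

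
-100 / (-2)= 50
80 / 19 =4.21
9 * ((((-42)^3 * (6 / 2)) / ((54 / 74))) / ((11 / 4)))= -10965024 / 11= -996820.36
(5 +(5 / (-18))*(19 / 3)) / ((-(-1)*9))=175 / 486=0.36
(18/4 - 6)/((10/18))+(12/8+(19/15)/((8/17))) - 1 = 59/120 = 0.49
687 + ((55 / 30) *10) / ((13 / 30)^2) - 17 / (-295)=39120758 / 49855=784.69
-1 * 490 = -490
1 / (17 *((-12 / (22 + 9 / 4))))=-97 / 816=-0.12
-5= -5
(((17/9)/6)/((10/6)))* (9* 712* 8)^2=496399564.80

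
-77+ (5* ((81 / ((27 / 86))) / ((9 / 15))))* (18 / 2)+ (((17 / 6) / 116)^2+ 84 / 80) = 46683292469 / 2422080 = 19274.05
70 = 70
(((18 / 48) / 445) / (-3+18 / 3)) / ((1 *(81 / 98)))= 49 / 144180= 0.00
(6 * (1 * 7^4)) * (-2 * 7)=-201684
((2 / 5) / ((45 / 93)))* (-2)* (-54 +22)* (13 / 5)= 51584 / 375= 137.56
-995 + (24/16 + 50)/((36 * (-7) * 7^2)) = -995.00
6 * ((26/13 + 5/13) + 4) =498/13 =38.31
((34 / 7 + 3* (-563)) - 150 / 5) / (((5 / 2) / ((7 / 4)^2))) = -83993 / 40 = -2099.82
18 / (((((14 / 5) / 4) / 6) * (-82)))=-540 / 287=-1.88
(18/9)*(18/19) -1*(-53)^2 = -53335/19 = -2807.11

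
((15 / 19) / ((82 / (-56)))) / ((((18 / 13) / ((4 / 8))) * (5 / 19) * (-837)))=91 / 102951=0.00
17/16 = 1.06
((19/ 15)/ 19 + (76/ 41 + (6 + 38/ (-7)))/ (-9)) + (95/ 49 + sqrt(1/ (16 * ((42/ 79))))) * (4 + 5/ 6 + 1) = 5 * sqrt(3318)/ 144 + 95629/ 8610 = 13.11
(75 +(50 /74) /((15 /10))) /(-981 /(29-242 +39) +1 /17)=8257750 /623487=13.24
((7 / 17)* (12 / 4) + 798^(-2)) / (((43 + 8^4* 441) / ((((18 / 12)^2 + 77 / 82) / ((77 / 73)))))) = 0.00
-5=-5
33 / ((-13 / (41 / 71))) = -1353 / 923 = -1.47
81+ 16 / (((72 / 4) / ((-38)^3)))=-438247 / 9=-48694.11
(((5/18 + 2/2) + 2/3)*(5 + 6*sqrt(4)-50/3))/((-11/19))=-665/594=-1.12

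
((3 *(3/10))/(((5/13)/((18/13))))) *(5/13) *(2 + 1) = 243/65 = 3.74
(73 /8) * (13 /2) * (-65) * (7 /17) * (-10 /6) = 2158975 /816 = 2645.80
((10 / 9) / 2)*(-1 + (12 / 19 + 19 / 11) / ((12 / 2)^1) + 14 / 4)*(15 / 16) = 22675 / 15048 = 1.51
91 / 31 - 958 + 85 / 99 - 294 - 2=-3836882 / 3069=-1250.21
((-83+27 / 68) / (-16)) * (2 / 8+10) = 52.92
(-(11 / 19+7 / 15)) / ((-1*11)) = 298 / 3135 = 0.10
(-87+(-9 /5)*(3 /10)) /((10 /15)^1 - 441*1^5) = 13131 /66050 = 0.20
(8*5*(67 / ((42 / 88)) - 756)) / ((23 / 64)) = -33095680 / 483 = -68521.08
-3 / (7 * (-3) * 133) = 1 / 931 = 0.00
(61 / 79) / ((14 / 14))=61 / 79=0.77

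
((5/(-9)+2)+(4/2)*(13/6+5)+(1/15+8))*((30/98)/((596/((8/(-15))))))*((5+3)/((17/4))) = -68672/5585265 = -0.01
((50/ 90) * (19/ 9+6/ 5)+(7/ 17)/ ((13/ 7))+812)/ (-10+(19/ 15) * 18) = 63.60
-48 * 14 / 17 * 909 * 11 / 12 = -559944 / 17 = -32937.88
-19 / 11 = -1.73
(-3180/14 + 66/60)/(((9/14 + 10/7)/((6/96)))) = -15823/2320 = -6.82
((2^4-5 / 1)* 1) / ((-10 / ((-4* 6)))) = 132 / 5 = 26.40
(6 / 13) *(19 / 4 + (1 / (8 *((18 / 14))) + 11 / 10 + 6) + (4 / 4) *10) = 7901 / 780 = 10.13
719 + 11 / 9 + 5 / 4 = 25973 / 36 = 721.47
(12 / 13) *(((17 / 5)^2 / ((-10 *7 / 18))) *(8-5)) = -93636 / 11375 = -8.23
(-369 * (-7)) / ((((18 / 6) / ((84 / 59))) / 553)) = 39995172 / 59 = 677884.27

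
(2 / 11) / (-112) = -1 / 616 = -0.00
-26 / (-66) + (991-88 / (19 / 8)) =598372 / 627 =954.34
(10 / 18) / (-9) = -5 / 81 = -0.06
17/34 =1/2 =0.50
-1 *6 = -6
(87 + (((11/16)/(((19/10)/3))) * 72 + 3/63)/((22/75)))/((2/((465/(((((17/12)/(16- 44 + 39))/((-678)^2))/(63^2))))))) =376196848730289720/323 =1164696126099968.17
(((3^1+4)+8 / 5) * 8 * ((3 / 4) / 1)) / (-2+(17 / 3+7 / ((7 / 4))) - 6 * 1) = 30.96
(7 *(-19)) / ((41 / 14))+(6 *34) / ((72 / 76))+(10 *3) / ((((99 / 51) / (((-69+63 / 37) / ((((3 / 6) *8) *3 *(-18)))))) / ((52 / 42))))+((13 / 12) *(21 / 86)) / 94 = 17937016887313 / 101982667248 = 175.88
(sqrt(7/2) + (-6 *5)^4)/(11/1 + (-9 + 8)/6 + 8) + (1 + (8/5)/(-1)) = 3 *sqrt(14)/113 + 24299661/565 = 43008.35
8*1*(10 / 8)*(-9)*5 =-450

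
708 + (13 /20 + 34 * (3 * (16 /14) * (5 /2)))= 140011 /140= 1000.08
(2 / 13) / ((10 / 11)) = 11 / 65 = 0.17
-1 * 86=-86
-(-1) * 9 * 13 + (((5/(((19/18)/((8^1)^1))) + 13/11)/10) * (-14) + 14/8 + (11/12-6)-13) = 144083/3135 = 45.96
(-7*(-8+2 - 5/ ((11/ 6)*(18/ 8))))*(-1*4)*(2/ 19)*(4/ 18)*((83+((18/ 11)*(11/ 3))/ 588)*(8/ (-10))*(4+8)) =7080704/ 1881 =3764.33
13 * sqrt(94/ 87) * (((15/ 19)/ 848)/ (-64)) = -65 * sqrt(8178)/ 29903872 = -0.00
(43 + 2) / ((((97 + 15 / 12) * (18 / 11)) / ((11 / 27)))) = 0.11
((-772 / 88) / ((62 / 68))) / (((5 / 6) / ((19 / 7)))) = -374034 / 11935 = -31.34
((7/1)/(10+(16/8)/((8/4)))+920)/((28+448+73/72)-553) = -729144/60181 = -12.12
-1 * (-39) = 39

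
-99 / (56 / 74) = -3663 / 28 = -130.82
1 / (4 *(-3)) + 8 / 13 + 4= 707 / 156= 4.53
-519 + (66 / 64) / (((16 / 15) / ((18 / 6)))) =-264243 / 512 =-516.10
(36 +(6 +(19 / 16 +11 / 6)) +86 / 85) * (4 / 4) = 187813 / 4080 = 46.03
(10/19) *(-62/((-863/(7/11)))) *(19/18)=2170/85437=0.03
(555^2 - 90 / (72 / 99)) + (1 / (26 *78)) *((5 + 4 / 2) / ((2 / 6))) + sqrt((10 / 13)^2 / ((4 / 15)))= 5 *sqrt(15) / 13 + 52035313 / 169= 307902.75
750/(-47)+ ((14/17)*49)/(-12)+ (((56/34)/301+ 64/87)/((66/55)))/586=-19.32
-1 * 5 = -5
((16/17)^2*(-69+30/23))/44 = -99648/73117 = -1.36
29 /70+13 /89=3491 /6230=0.56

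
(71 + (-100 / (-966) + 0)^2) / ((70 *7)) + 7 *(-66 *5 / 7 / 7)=-5372409881 / 114311610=-47.00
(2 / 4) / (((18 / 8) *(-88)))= -1 / 396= -0.00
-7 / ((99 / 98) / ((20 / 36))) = -3430 / 891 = -3.85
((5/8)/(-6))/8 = -5/384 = -0.01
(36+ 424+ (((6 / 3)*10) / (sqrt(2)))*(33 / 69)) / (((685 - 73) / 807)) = 14795*sqrt(2) / 2346+ 30935 / 51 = 615.49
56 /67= 0.84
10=10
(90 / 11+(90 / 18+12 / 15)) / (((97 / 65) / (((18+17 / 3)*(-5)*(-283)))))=1004348605 / 3201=313760.89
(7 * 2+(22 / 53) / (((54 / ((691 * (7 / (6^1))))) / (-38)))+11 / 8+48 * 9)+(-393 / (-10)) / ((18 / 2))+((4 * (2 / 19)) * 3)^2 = 13504919719 / 61990920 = 217.85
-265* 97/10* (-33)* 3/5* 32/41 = 8143344/205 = 39723.63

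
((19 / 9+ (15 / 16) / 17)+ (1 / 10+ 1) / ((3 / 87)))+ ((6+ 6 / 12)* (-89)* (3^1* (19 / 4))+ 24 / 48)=-100478879 / 12240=-8209.06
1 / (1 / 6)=6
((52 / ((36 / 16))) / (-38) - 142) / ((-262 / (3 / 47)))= 0.03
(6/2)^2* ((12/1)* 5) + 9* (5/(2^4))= 8685/16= 542.81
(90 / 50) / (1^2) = 9 / 5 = 1.80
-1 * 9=-9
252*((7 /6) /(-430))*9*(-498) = 3064.44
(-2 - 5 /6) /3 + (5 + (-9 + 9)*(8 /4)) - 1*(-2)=109 /18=6.06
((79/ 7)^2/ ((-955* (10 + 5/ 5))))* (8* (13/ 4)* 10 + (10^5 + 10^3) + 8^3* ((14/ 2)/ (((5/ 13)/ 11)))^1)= -6358405692/ 2573725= -2470.51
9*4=36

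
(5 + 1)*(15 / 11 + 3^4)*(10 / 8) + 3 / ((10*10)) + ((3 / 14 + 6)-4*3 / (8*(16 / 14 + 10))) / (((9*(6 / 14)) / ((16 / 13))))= 3110446279 / 5019300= 619.70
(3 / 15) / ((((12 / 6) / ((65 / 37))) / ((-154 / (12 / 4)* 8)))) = -8008 / 111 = -72.14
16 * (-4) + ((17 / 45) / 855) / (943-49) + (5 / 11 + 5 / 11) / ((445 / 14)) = -2154193379557 / 33674320350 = -63.97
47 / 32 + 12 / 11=901 / 352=2.56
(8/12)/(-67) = -2/201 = -0.01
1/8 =0.12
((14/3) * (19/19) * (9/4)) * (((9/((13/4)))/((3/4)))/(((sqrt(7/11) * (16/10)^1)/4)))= 180 * sqrt(77)/13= 121.50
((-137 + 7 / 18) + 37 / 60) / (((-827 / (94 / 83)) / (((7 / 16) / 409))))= 8053591 / 40426803360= 0.00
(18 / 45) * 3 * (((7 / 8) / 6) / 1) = 7 / 40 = 0.18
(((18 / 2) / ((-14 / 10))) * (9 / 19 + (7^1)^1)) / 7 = -6390 / 931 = -6.86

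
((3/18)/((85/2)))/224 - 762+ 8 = -754.00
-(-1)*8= 8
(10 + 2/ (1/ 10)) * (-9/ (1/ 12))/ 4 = -810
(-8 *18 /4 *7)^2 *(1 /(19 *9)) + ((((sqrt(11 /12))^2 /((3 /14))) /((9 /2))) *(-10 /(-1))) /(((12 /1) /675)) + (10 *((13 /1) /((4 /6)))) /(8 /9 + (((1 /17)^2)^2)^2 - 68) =260292188209909571 /288193652613882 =903.19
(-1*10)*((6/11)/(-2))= 30/11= 2.73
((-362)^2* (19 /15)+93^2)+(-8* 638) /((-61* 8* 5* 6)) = 31958830 /183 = 174638.42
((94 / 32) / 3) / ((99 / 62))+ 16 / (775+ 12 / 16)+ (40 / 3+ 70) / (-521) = 1820309335 / 3841191288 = 0.47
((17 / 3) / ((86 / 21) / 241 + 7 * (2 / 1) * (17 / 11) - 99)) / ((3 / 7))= -2208283 / 12917895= -0.17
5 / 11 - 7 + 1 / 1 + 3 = -28 / 11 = -2.55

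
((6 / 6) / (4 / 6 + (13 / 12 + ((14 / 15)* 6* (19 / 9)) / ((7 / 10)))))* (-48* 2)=-3456 / 671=-5.15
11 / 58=0.19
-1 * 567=-567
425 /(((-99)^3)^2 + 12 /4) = 425 /941480149404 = 0.00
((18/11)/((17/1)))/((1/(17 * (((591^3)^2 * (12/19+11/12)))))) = 45125377223658988419/418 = 107955447903490402.92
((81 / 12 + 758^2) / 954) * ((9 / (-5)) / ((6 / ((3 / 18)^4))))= -2298283 / 16485120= -0.14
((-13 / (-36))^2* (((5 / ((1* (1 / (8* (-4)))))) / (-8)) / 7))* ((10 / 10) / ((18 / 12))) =845 / 3402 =0.25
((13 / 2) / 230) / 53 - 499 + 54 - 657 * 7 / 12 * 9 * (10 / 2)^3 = -5261219231 / 12190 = -431601.25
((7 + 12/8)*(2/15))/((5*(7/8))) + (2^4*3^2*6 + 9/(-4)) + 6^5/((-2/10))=-79837781/2100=-38017.99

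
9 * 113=1017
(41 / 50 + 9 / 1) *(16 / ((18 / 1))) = 1964 / 225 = 8.73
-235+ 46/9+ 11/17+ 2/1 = -34768/153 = -227.24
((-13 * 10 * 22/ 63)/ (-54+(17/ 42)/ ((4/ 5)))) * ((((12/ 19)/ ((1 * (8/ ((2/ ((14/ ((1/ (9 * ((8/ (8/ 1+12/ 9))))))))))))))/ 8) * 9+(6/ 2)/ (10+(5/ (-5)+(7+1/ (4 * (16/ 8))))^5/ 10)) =6380402665/ 1478576352209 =0.00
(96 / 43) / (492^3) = 1 / 53344854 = 0.00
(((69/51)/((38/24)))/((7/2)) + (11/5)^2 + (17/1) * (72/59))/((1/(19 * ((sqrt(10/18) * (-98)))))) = -1205989106 * sqrt(5)/75225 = -35848.10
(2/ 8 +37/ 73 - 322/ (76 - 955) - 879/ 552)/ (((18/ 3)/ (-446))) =1235400599/ 35420184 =34.88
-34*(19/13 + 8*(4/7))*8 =-149328/91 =-1640.97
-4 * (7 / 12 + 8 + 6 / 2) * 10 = -1390 / 3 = -463.33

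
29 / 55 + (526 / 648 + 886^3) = 12393925069781 / 17820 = 695506457.34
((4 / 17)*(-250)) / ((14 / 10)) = -5000 / 119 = -42.02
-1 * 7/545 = -7/545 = -0.01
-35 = -35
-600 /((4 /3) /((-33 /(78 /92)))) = 227700 /13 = 17515.38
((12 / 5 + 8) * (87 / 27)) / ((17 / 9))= 1508 / 85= 17.74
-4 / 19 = -0.21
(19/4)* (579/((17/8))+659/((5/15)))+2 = 726715/68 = 10686.99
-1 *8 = -8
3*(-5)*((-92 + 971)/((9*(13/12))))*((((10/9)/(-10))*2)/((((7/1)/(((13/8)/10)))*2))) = 293/84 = 3.49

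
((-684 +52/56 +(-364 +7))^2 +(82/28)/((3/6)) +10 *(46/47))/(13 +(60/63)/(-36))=269060724081/3226832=83382.32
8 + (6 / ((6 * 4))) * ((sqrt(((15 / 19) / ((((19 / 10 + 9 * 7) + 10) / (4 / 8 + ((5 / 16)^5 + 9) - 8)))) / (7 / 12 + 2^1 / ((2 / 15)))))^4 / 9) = 8.00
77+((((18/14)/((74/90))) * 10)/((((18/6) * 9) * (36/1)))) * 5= 119783/1554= 77.08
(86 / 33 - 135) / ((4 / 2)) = -4369 / 66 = -66.20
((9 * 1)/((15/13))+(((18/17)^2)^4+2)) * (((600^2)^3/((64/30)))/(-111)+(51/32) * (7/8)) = -740732896894666117190481887799/330371872405760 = -2242118529948288.40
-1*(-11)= 11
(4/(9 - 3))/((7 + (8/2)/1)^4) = 2/43923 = 0.00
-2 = -2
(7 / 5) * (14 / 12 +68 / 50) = 2653 / 750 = 3.54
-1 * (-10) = 10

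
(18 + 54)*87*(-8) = -50112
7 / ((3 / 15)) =35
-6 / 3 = -2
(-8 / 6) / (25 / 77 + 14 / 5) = -1540 / 3609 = -0.43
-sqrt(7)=-2.65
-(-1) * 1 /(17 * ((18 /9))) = 0.03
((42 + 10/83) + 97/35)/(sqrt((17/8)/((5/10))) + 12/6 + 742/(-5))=-381843408/1245008051- 1304110 * sqrt(17)/1245008051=-0.31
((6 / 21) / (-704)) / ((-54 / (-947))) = -947 / 133056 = -0.01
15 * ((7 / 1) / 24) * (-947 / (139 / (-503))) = 16671935 / 1112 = 14992.75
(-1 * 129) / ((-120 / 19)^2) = -15523 / 4800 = -3.23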